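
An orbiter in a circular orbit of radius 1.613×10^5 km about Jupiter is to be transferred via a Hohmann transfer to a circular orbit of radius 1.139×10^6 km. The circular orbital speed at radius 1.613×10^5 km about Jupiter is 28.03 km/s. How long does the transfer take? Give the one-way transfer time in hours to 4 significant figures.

From the circular-orbit relation v² = μ/r at r = 1.613×10^5 km: μ = v²r = (28.03)² × 1.613×10^5 = 1.26730×10^8 km³/s².
Semi-major axis of the transfer orbit: a_t = (1.613×10^5 + 1.139×10^6)/2 = 6.5015×10^5 km.
By Kepler's third law the transfer-orbit period is T = 2π√(a_t³/μ), so t = T/2 = 1.463×10^5 s.
Converting: 1.463×10^5 s ÷ 3600 s/hour = 40.64 hours.

t = 40.64 hours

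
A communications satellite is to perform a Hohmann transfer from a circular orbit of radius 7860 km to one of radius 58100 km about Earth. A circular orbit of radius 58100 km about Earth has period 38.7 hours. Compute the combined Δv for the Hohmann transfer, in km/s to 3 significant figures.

Δv = 3.67 km/s

From Kepler's third law T² = 4π²r³/μ at r = 58100 km, T = 38.7 hours = 38.7 × 3600 s = 1.3932×10^5 s: μ = 4π²r³/T² = 3.98897×10^5 km³/s².
Semi-major axis of the transfer orbit: a_t = (7860 + 58100)/2 = 32980 km.
At r₁ the circular-orbit speed is v₁ = √(μ/r₁) = 7.12392 km/s.
Transfer-orbit speed at r₁ (vis-viva): v_p = √[μ(2/r₁ − 1/a_t)] = 9.45545 km/s.
First burn Δv₁ = |v_p − v₁| = 2.332 km/s.
At r₂, v₂ = √(μ/r₂) = 2.620 km/s.
Transfer-orbit speed at r₂: v_a = √[μ(2/r₂ − 1/a_t)] = 1.279 km/s.
Second burn Δv₂ = |v₂ − v_a| = 1.341 km/s.
Δv = Δv₁ + Δv₂ = 2.332 + 1.341 = 3.673 km/s.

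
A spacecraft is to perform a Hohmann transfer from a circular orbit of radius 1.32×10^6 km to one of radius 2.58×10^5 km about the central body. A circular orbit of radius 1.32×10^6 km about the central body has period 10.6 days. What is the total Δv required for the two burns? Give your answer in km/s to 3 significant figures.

Δv = 9.89 km/s

From Kepler's third law T² = 4π²r³/μ at r = 1.32×10^6 km, T = 10.6 days = 10.6 × 86400 s = 9.1584×10^5 s: μ = 4π²r³/T² = 1.08254×10^8 km³/s².
Transfer-ellipse semi-major axis a_t = (r₁ + r₂)/2 = (1.320×10^6 + 2.580×10^5)/2 = 7.890×10^5 km.
At r₁ the circular-orbit speed is v₁ = √(μ/r₁) = 9.056 km/s.
Transfer-orbit speed at r₁ (v² = μ(2/r − 1/a)): v_a = √[μ(2/r₁ − 1/a_t)] = 5.179 km/s.
First burn Δv₁ = |v_a − v₁| = 3.877 km/s.
At r₂, v₂ = √(μ/r₂) = 20.484 km/s.
Transfer-orbit speed at r₂: v_p = √[μ(2/r₂ − 1/a_t)] = 26.495 km/s.
Second burn Δv₂ = |v₂ − v_p| = 6.011 km/s.
Total Δv = Δv₁ + Δv₂ = 9.888 km/s.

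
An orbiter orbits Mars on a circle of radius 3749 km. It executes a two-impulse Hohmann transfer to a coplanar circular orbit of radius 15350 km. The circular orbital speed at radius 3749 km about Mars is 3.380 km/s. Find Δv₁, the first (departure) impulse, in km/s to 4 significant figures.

From the circular-orbit relation v² = μ/r at r = 3749 km: μ = v²r = (3.380)² × 3749 = 42830.1 km³/s².
Transfer-ellipse semi-major axis a_t = (r₁ + r₂)/2 = (3749 + 15350)/2 = 9549.5 km.
Circular speed at r = 3749 km: v_c = √(μ/r) = 3.3800 km/s.
Transfer-orbit speed at the same r (vis-viva, a = a_t): v_t = √[μ(2/r − 1/a_t)] = 4.2853 km/s.
Δv₁ = |v_t − v_c| = |4.2853 − 3.3800| = 0.9053 km/s.

Δv₁ = 0.9053 km/s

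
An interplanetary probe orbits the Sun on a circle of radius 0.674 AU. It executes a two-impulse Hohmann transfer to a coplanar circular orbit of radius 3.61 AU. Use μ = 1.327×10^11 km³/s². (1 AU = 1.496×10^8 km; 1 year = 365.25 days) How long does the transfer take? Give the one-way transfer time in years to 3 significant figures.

In km: r₁ = 0.674 × 1.496×10^8 = 1.008304×10^8 km; r₂ = 3.61 × 1.496×10^8 = 5.40056×10^8 km.
Semi-major axis of the transfer orbit: a_t = (1.008304×10^8 + 5.40056×10^8)/2 = 3.204432×10^8 km.
By Kepler's third law the transfer-orbit period is T = 2π√(a_t³/μ), so t = T/2 = 4.947×10^7 s.
Converting: 4.947×10^7 s ÷ 3.15576×10^7 s/year (365.25 × 86400) = 1.57 years.

t = 1.57 years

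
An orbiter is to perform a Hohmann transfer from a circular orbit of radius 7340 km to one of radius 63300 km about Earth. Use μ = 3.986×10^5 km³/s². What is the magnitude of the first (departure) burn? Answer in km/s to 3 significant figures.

The Hohmann ellipse has a_t = (r₁ + r₂)/2 = 35320 km.
Circular speed at r = 7340 km: v_c = √(μ/r) = 7.369 km/s.
Transfer-orbit speed at the same r (vis-viva, a = a_t): v_t = √[μ(2/r − 1/a_t)] = 9.865 km/s.
Δv₁ = |v_t − v_c| = |9.865 − 7.369| = 2.496 km/s.

Δv₁ = 2.50 km/s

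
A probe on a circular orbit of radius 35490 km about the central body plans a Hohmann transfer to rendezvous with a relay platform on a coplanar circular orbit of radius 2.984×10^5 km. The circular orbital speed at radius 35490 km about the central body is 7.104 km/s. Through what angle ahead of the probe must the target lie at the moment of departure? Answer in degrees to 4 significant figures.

From the circular-orbit relation v² = μ/r at r = 35490 km: μ = v²r = (7.104)² × 35490 = 1.79107×10^6 km³/s².
Semi-major axis of the transfer orbit: a_t = (35490 + 2.984×10^5)/2 = 1.66945×10^5 km.
The half-period of the transfer ellipse is t = π√(a_t³/μ) = 1.60123×10^5 s.
The target's mean motion on its circular orbit is ω₂ = √(μ/r₂³) = 8.21028×10^-6 rad/s.
Angle swept by the target during transfer: ω₂·t = 1.31465 rad = 75.32°.
Arrival is 180° from departure on the ellipse, so φ = 180° − 75.32° = 104.7°.

φ = 104.7°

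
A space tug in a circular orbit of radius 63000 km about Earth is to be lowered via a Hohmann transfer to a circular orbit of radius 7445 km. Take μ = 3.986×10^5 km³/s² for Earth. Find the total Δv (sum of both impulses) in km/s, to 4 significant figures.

Δv = 3.828 km/s

Semi-major axis of the transfer orbit: a_t = (63000 + 7445)/2 = 35222.5 km.
Circular speed at r₁: v₁ = √(μ/r₁) = √(3.986×10^5/63000) = 2.515 km/s.
On the transfer ellipse at r₁, vis-viva equation gives v_a = √[μ(2/r₁ − 1/a_t)] = 1.156 km/s.
First burn Δv₁ = |v_a − v₁| = 1.359 km/s.
Circular speed at r₂: v₂ = √(μ/r₂) = 7.317 km/s.
Transfer-orbit speed at r₂: v_p = √[μ(2/r₂ − 1/a_t)] = 9.786 km/s.
Second burn Δv₂ = |v₂ − v_p| = 2.469 km/s.
Total Δv = Δv₁ + Δv₂ = 3.828 km/s.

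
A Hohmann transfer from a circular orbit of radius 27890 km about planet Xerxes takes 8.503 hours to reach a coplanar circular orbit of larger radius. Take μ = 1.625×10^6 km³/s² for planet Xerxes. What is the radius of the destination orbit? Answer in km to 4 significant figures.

Transfer time t = 8.503 hours = 30610.8 s, and t = π√(a_t³/μ).
So a_t = (μ t²/π²)^(1/3) = (1.625×10^6 × (30610.8)² / π²)^(1/3) = 53633 km.
Since a_t = (r₁ + r₂)/2, r₂ = 2a_t − r₁ = 2×53633 − 27890 = 79376 km.

r₂ = 79380 km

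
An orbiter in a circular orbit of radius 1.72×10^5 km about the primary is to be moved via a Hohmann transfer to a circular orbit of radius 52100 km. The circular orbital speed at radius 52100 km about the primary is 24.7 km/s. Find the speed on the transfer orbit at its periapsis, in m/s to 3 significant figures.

v = 30600 m/s

From the circular-orbit relation v² = μ/r at r = 52100 km: μ = v²r = (24.7)² × 52100 = 3.17857×10^7 km³/s².
Semi-major axis of the transfer orbit: a_t = (1.720×10^5 + 52100)/2 = 1.1205×10^5 km.
The periapsis of the transfer ellipse is at r = 52100 km.
Applying v² = μ(2/r − 1/a_t): v = 30.60 km/s.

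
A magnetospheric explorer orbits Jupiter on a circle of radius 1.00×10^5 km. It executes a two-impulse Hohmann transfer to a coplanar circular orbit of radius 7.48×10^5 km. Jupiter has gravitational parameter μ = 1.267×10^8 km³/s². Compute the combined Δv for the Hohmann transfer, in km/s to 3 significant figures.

Δv = 18.4 km/s

Semi-major axis of the transfer orbit: a_t = (1.000×10^5 + 7.480×10^5)/2 = 4.240×10^5 km.
At r₁ the circular-orbit speed is v₁ = √(μ/r₁) = 35.595 km/s.
Transfer-orbit speed at r₁ (vis-viva equation): v_p = √[μ(2/r₁ − 1/a_t)] = 47.278 km/s.
First burn Δv₁ = |v_p − v₁| = 11.683 km/s.
At r₂, v₂ = √(μ/r₂) = 13.01480 km/s.
Transfer-orbit speed at r₂: v_a = √[μ(2/r₂ − 1/a_t)] = 6.320546 km/s.
Second burn Δv₂ = |v₂ − v_a| = 6.6943 km/s.
Total Δv = Δv₁ + Δv₂ = 18.38 km/s.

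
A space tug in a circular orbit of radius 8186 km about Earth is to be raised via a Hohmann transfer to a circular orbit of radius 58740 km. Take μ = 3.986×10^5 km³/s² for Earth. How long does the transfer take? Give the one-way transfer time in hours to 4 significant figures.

Transfer-ellipse semi-major axis a_t = (r₁ + r₂)/2 = (8186 + 58740)/2 = 33463 km.
By Kepler's third law the transfer-orbit period is T = 2π√(a_t³/μ), so t = T/2 = 30460 s.
Converting: 30460 s ÷ 3600 s/hour = 8.461 hours.

t = 8.461 hours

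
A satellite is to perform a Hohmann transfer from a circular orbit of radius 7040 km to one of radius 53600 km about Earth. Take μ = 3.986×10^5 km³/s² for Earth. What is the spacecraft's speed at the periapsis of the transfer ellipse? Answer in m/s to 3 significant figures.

v = 10000 m/s

The Hohmann ellipse has a_t = (r₁ + r₂)/2 = 30320 km.
At periapsis, r = 7040 km.
Vis-viva: v = √[μ(2/r − 1/a_t)] = √[3.986×10^5 × (2/7040 − 1/30320)] = 10.00 km/s.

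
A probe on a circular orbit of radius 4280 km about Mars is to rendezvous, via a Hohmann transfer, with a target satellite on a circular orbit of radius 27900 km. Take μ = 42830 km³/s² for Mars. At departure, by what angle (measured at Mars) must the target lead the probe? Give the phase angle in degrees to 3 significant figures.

φ = 101°

Transfer-ellipse semi-major axis a_t = (r₁ + r₂)/2 = (4280 + 27900)/2 = 16090 km.
Transfer time t = π√(a_t³/μ) = 30982 s.
The target's mean motion on its circular orbit is ω₂ = √(μ/r₂³) = 4.4409×10^-5 rad/s.
Angle swept by the target during transfer: ω₂·t = 1.3759 rad = 78.83°.
The probe traverses 180° on the transfer ellipse, so the target must lead by 180° − 78.83° = 101°.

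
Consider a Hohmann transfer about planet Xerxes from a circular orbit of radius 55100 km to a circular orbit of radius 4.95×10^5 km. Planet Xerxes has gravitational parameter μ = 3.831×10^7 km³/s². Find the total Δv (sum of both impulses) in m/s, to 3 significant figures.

Δv = 13900 m/s

Semi-major axis of the transfer orbit: a_t = (55100 + 4.950×10^5)/2 = 2.7505×10^5 km.
At r₁ the circular-orbit speed is v₁ = √(μ/r₁) = 26.3682 km/s.
Transfer-orbit speed at r₁ (vis-viva): v_p = √[μ(2/r₁ − 1/a_t)] = 35.3734 km/s.
First burn Δv₁ = |v_p − v₁| = 9.0052 km/s.
At r₂, v₂ = √(μ/r₂) = 8.7974 km/s.
Transfer-orbit speed at r₂: v_a = √[μ(2/r₂ − 1/a_t)] = 3.9375 km/s.
Second burn Δv₂ = |v₂ − v_a| = 4.8599 km/s.
Total Δv = Δv₁ + Δv₂ = 13.87 km/s.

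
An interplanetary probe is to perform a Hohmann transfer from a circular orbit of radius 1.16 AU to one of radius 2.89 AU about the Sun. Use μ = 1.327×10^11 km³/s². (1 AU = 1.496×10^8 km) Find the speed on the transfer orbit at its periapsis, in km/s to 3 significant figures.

v = 33.0 km/s

In km: r₁ = 1.16 × 1.496×10^8 = 1.73536×10^8 km; r₂ = 2.89 × 1.496×10^8 = 4.32344×10^8 km.
The Hohmann ellipse has a_t = (r₁ + r₂)/2 = 3.0294×10^8 km.
At periapsis, r = 1.73536×10^8 km.
From the vis-viva equation, v = √[μ(2/r − 1/a_t)] = 33.04 km/s.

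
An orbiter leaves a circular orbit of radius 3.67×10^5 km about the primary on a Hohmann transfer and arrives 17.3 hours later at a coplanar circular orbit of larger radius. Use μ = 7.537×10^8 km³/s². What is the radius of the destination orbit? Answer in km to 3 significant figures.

Transfer time t = 17.3 hours = 62280 s, and t = π√(a_t³/μ).
So a_t = (μ t²/π²)^(1/3) = (7.537×10^8 × (62280)² / π²)^(1/3) = 6.6660×10^5 km.
Since a_t = (r₁ + r₂)/2, r₂ = 2a_t − r₁ = 2×6.6660×10^5 − 3.670×10^5 = 9.662×10^5 km.

r₂ = 9.66×10^5 km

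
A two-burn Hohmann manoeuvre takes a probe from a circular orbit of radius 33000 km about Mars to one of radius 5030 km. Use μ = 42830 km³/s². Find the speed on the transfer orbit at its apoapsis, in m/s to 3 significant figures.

v = 586 m/s

The Hohmann ellipse has a_t = (r₁ + r₂)/2 = 19015 km.
The apoapsis of the transfer ellipse is at r = 33000 km.
Applying v² = μ(2/r − 1/a_t): v = 0.5859 km/s.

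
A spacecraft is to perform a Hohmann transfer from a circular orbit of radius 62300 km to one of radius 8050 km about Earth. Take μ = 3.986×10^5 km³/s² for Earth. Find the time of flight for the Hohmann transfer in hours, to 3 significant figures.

Transfer-ellipse semi-major axis a_t = (r₁ + r₂)/2 = (62300 + 8050)/2 = 35175 km.
Transfer time t = π√(a_t³/μ) = π√((35175)³ / 3.986×10^5) = 32830 s.
Converting: 32830 s ÷ 3600 s/hour = 9.12 hours.

t = 9.12 hours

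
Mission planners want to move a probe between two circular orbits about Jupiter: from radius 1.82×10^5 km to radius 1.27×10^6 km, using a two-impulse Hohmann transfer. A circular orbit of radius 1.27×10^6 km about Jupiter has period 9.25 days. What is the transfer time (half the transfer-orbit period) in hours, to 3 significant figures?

t = 48.0 hours

From Kepler's third law T² = 4π²r³/μ at r = 1.27×10^6 km, T = 9.25 days = 9.25 × 86400 s = 7.992×10^5 s: μ = 4π²r³/T² = 1.26608×10^8 km³/s².
Semi-major axis of the transfer orbit: a_t = (1.820×10^5 + 1.270×10^6)/2 = 7.260×10^5 km.
By Kepler's third law the transfer-orbit period is T = 2π√(a_t³/μ), so t = T/2 = 1.727×10^5 s.
Converting: 1.727×10^5 s ÷ 3600 s/hour = 48.0 hours.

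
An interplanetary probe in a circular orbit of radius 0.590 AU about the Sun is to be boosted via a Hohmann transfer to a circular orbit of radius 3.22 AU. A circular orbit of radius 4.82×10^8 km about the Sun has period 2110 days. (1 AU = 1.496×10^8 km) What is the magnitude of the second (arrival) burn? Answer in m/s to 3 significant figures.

From Kepler's third law T² = 4π²r³/μ at r = 4.82×10^8 km, T = 2110 days = 2110 × 86400 s = 1.82304×10^8 s: μ = 4π²r³/T² = 1.33017×10^11 km³/s².
In km: r₁ = 0.590 × 1.496×10^8 = 8.8264×10^7 km; r₂ = 3.22 × 1.496×10^8 = 4.81712×10^8 km.
Semi-major axis of the transfer orbit: a_t = (8.8264×10^7 + 4.81712×10^8)/2 = 2.84988×10^8 km.
On the circular orbit at r = 4.81712×10^8 km, v_c = √(μ/r) = 16.617 km/s.
Vis-viva on the transfer ellipse at r = 4.81712×10^8 km gives v_t = √[μ(2/r − 1/a_t)] = 9.2478 km/s.
Δv₂ = |v_t − v_c| = |9.2478 − 16.617| = 7.369 km/s.

Δv₂ = 7370 m/s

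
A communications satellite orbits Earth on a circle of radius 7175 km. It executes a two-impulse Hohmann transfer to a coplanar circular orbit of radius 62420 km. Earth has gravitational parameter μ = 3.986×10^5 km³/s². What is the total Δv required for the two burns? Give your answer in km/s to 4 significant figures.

Transfer-ellipse semi-major axis a_t = (r₁ + r₂)/2 = (7175 + 62420)/2 = 34797.5 km.
Circular speed at r₁: v₁ = √(μ/r₁) = √(3.986×10^5/7175) = 7.4535 km/s.
On the transfer ellipse at r₁, vis-viva gives v_p = √[μ(2/r₁ − 1/a_t)] = 9.9826 km/s.
First burn Δv₁ = |v_p − v₁| = 2.529 km/s.
Circular speed at r₂: v₂ = √(μ/r₂) = 2.527 km/s.
Transfer-orbit speed at r₂: v_a = √[μ(2/r₂ − 1/a_t)] = 1.147 km/s.
Second burn Δv₂ = |v₂ − v_a| = 1.380 km/s.
Δv = Δv₁ + Δv₂ = 2.529 + 1.380 = 3.909 km/s.

Δv = 3.909 km/s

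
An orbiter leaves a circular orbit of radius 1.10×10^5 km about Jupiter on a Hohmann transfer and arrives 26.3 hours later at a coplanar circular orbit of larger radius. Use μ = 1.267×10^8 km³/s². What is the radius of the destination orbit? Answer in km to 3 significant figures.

r₂ = 8.63×10^5 km

Transfer time t = 26.3 hours = 94680 s, and t = π√(a_t³/μ).
So a_t = (μ t²/π²)^(1/3) = (1.267×10^8 × (94680)² / π²)^(1/3) = 4.8640×10^5 km.
Since a_t = (r₁ + r₂)/2, r₂ = 2a_t − r₁ = 2×4.8640×10^5 − 1.100×10^5 = 8.628×10^5 km.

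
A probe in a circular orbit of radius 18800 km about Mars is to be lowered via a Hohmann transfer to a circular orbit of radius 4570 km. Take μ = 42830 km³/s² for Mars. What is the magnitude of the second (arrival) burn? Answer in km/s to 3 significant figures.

The Hohmann ellipse has a_t = (r₁ + r₂)/2 = 11685 km.
On the circular orbit at r = 4570 km, v_c = √(μ/r) = 3.0614 km/s.
Vis-viva on the transfer ellipse at r = 4570 km gives v_t = √[μ(2/r − 1/a_t)] = 3.8831 km/s.
Δv₂ = |v_t − v_c| = |3.8831 − 3.0614| = 0.8217 km/s.

Δv₂ = 0.822 km/s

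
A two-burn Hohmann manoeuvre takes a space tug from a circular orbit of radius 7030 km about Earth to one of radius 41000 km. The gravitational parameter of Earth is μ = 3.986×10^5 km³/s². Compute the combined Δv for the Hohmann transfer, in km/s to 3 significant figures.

The Hohmann ellipse has a_t = (r₁ + r₂)/2 = 24015 km.
Circular speed at r₁: v₁ = √(μ/r₁) = √(3.986×10^5/7030) = 7.530 km/s.
On the transfer ellipse at r₁, v² = μ(2/r − 1/a) gives v_p = √[μ(2/r₁ − 1/a_t)] = 9.839 km/s.
First burn Δv₁ = |v_p − v₁| = 2.309 km/s.
Circular speed at r₂: v₂ = √(μ/r₂) = 3.118 km/s.
Transfer-orbit speed at r₂: v_a = √[μ(2/r₂ − 1/a_t)] = 1.687 km/s.
Second burn Δv₂ = |v₂ − v_a| = 1.431 km/s.
Total Δv = Δv₁ + Δv₂ = 3.740 km/s.

Δv = 3.74 km/s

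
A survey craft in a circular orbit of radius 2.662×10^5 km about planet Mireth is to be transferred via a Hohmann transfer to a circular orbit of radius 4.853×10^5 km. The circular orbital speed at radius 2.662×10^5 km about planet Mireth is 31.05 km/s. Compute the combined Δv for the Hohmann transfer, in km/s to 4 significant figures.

Δv = 7.878 km/s

From the circular-orbit relation v² = μ/r at r = 2.662×10^5 km: μ = v²r = (31.05)² × 2.662×10^5 = 2.56644×10^8 km³/s².
The Hohmann ellipse has a_t = (r₁ + r₂)/2 = 3.7575×10^5 km.
At r₁ the circular-orbit speed is v₁ = √(μ/r₁) = 31.0500 km/s.
On the transfer ellipse at r₁, vis-viva gives v_p = √[μ(2/r₁ − 1/a_t)] = 35.2872 km/s.
First burn Δv₁ = |v_p − v₁| = 4.2372 km/s.
Circular speed at r₂: v₂ = √(μ/r₂) = 22.99643 km/s.
Transfer-orbit speed at r₂: v_a = √[μ(2/r₂ − 1/a_t)] = 19.35597 km/s.
Second burn Δv₂ = |v₂ − v_a| = 3.6405 km/s.
Δv = Δv₁ + Δv₂ = 4.2372 + 3.6405 = 7.878 km/s.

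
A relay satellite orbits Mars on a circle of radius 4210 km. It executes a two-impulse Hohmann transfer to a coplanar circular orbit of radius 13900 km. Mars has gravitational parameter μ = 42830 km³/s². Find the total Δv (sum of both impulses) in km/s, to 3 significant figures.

Δv = 1.32 km/s

The Hohmann ellipse has a_t = (r₁ + r₂)/2 = 9055 km.
At r₁ the circular-orbit speed is v₁ = √(μ/r₁) = 3.1896 km/s.
On the transfer ellipse at r₁, vis-viva gives v_p = √[μ(2/r₁ − 1/a_t)] = 3.9518 km/s.
First burn Δv₁ = |v_p − v₁| = 0.7622 km/s.
At r₂, v₂ = √(μ/r₂) = 1.75536 km/s.
Transfer-orbit speed at r₂: v_a = √[μ(2/r₂ − 1/a_t)] = 1.19692 km/s.
Second burn Δv₂ = |v₂ − v_a| = 0.5584 km/s.
Δv = Δv₁ + Δv₂ = 0.7622 + 0.5584 = 1.321 km/s.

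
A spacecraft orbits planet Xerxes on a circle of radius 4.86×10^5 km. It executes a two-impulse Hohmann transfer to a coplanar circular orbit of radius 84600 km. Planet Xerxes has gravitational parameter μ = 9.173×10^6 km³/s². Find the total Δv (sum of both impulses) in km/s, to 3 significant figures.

Δv = 5.16 km/s

Semi-major axis of the transfer orbit: a_t = (4.860×10^5 + 84600)/2 = 2.853×10^5 km.
Circular speed at r₁: v₁ = √(μ/r₁) = √(9.173×10^6/4.860×10^5) = 4.3445 km/s.
On the transfer ellipse at r₁, vis-viva gives v_a = √[μ(2/r₁ − 1/a_t)] = 2.3658 km/s.
First burn Δv₁ = |v_a − v₁| = 1.9787 km/s.
At r₂, v₂ = √(μ/r₂) = 10.4129 km/s.
Transfer-orbit speed at r₂: v_p = √[μ(2/r₂ − 1/a_t)] = 13.5906 km/s.
Second burn Δv₂ = |v₂ − v_p| = 3.1777 km/s.
Total Δv = Δv₁ + Δv₂ = 5.156 km/s.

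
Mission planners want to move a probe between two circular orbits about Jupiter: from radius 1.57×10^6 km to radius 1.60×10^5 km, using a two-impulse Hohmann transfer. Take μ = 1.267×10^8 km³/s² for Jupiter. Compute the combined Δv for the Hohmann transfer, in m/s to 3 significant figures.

Δv = 14900 m/s

The Hohmann ellipse has a_t = (r₁ + r₂)/2 = 8.650×10^5 km.
Circular speed at r₁: v₁ = √(μ/r₁) = √(1.267×10^8/1.570×10^6) = 8.9834 km/s.
On the transfer ellipse at r₁, vis-viva equation gives v_a = √[μ(2/r₁ − 1/a_t)] = 3.8636 km/s.
First burn Δv₁ = |v_a − v₁| = 5.120 km/s.
Circular speed at r₂: v₂ = √(μ/r₂) = 28.140 km/s.
Transfer-orbit speed at r₂: v_p = √[μ(2/r₂ − 1/a_t)] = 37.911 km/s.
Second burn Δv₂ = |v₂ − v_p| = 9.771 km/s.
Total Δv = Δv₁ + Δv₂ = 14.89 km/s.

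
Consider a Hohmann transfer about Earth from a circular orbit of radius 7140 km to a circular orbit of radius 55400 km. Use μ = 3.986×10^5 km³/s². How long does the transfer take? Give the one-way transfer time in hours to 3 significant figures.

t = 7.64 hours

Transfer-ellipse semi-major axis a_t = (r₁ + r₂)/2 = (7140 + 55400)/2 = 31270 km.
By Kepler's third law the transfer-orbit period is T = 2π√(a_t³/μ), so t = T/2 = 27520 s.
Converting: 27520 s ÷ 3600 s/hour = 7.64 hours.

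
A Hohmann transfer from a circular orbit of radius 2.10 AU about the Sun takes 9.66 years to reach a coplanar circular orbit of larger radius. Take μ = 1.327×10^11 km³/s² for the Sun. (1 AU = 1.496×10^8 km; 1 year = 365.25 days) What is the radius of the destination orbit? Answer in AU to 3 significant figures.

In km: r₁ = 2.10 × 1.496×10^8 = 3.1416×10^8 km.
Transfer time t = 9.66 years × 365.25 × 86400 s = 3.04846416×10^8 s, and t = π√(a_t³/μ).
So a_t = (μ t²/π²)^(1/3) = (1.327×10^11 × (3.04846416×10^8)² / π²)^(1/3) = 1.0771×10^9 km.
Since a_t = (r₁ + r₂)/2, r₂ = 2a_t − r₁ = 2×1.0771×10^9 − 3.1416×10^8 = 1.84004×10^9 km.
In AU: r₂ = 1.84004×10^9 / 1.496×10^8 = 12.3 AU.

r₂ = 12.3 AU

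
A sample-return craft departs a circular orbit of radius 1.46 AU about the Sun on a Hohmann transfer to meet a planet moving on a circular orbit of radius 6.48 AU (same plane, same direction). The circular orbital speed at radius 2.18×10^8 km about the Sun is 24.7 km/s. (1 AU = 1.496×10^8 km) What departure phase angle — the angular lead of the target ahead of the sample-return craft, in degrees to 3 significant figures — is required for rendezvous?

φ = 93.7°

From the circular-orbit relation v² = μ/r at r = 2.18×10^8 km: μ = v²r = (24.7)² × 2.18×10^8 = 1.33000×10^11 km³/s².
In km: r₁ = 1.46 × 1.496×10^8 = 2.18416×10^8 km; r₂ = 6.48 × 1.496×10^8 = 9.69408×10^8 km.
Transfer-ellipse semi-major axis a_t = (r₁ + r₂)/2 = (2.18416×10^8 + 9.69408×10^8)/2 = 5.93912×10^8 km.
Transfer time t = π√(a_t³/μ) = 1.2468×10^8 s.
Target angular speed ω₂ = √(μ/r₂³) = 1.2083×10^-8 rad/s.
Angle swept by the target during transfer: ω₂·t = 1.5065 rad = 86.32°.
Arrival is 180° from departure on the ellipse, so φ = 180° − 86.32° = 93.7°.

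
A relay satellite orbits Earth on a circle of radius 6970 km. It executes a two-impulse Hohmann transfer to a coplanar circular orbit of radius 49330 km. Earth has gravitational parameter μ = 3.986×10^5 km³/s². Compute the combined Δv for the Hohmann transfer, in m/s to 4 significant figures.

Δv = 3877 m/s

The Hohmann ellipse has a_t = (r₁ + r₂)/2 = 28150 km.
At r₁ the circular-orbit speed is v₁ = √(μ/r₁) = 7.5623 km/s.
Transfer-orbit speed at r₁ (vis-viva): v_p = √[μ(2/r₁ − 1/a_t)] = 10.011 km/s.
First burn Δv₁ = |v_p − v₁| = 2.449 km/s.
At r₂, v₂ = √(μ/r₂) = 2.8426 km/s.
Transfer-orbit speed at r₂: v_a = √[μ(2/r₂ − 1/a_t)] = 1.4145 km/s.
Second burn Δv₂ = |v₂ − v_a| = 1.428 km/s.
Total Δv = Δv₁ + Δv₂ = 3.877 km/s.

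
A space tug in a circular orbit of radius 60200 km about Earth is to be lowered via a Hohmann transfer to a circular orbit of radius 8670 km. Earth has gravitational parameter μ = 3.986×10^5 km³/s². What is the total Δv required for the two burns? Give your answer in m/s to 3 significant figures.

Δv = 3470 m/s

Semi-major axis of the transfer orbit: a_t = (60200 + 8670)/2 = 34435 km.
Circular speed at r₁: v₁ = √(μ/r₁) = √(3.986×10^5/60200) = 2.573 km/s.
Transfer-orbit speed at r₁ (vis-viva): v_a = √[μ(2/r₁ − 1/a_t)] = 1.291 km/s.
First burn Δv₁ = |v_a − v₁| = 1.282 km/s.
At r₂, v₂ = √(μ/r₂) = 6.780 km/s.
Transfer-orbit speed at r₂: v_p = √[μ(2/r₂ − 1/a_t)] = 8.965 km/s.
Second burn Δv₂ = |v₂ − v_p| = 2.185 km/s.
Total Δv = Δv₁ + Δv₂ = 3.467 km/s.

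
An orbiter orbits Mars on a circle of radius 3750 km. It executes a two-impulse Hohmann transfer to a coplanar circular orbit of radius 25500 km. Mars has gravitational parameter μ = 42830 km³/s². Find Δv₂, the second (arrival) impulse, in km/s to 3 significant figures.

Semi-major axis of the transfer orbit: a_t = (3750 + 25500)/2 = 14625 km.
On the circular orbit at r = 25500 km, v_c = √(μ/r) = 1.296 km/s.
Transfer-orbit speed at the same r (vis-viva, a = a_t): v_t = √[μ(2/r − 1/a_t)] = 0.6563 km/s.
Δv₂ = |v_t − v_c| = |0.6563 − 1.296| = 0.6397 km/s.

Δv₂ = 0.640 km/s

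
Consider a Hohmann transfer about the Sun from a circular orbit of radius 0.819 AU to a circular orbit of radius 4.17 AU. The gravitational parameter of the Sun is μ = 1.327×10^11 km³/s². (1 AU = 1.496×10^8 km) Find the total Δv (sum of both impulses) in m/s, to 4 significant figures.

In km: r₁ = 0.819 × 1.496×10^8 = 1.225224×10^8 km; r₂ = 4.17 × 1.496×10^8 = 6.23832×10^8 km.
The Hohmann ellipse has a_t = (r₁ + r₂)/2 = 3.731772×10^8 km.
At r₁ the circular-orbit speed is v₁ = √(μ/r₁) = 32.91 km/s.
On the transfer ellipse at r₁, vis-viva gives v_p = √[μ(2/r₁ − 1/a_t)] = 42.55 km/s.
First burn Δv₁ = |v_p − v₁| = 9.640 km/s.
Circular speed at r₂: v₂ = √(μ/r₂) = 14.585 km/s.
Transfer-orbit speed at r₂: v_a = √[μ(2/r₂ − 1/a_t)] = 8.3570 km/s.
Second burn Δv₂ = |v₂ − v_a| = 6.228 km/s.
Δv = Δv₁ + Δv₂ = 9.640 + 6.228 = 15.87 km/s.

Δv = 15870 m/s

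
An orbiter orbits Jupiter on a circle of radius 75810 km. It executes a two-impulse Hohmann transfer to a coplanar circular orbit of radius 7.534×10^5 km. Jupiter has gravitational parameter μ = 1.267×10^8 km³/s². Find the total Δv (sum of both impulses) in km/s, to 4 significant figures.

Semi-major axis of the transfer orbit: a_t = (75810 + 7.534×10^5)/2 = 4.14605×10^5 km.
At r₁ the circular-orbit speed is v₁ = √(μ/r₁) = 40.88 km/s.
On the transfer ellipse at r₁, vis-viva equation gives v_p = √[μ(2/r₁ − 1/a_t)] = 55.11 km/s.
First burn Δv₁ = |v_p − v₁| = 14.23 km/s.
Circular speed at r₂: v₂ = √(μ/r₂) = 12.968 km/s.
Transfer-orbit speed at r₂: v_a = √[μ(2/r₂ − 1/a_t)] = 5.5453 km/s.
Second burn Δv₂ = |v₂ − v_a| = 7.423 km/s.
Δv = Δv₁ + Δv₂ = 14.23 + 7.423 = 21.65 km/s.

Δv = 21.65 km/s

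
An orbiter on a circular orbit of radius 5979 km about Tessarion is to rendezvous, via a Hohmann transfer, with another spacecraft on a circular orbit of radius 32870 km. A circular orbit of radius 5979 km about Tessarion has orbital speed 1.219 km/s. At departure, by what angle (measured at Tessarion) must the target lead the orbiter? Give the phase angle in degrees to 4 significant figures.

From the circular-orbit relation v² = μ/r at r = 5979 km: μ = v²r = (1.219)² × 5979 = 8884.56 km³/s².
Semi-major axis of the transfer orbit: a_t = (5979 + 32870)/2 = 19424.5 km.
Transfer time t = π√(a_t³/μ) = 90231 s.
Target angular speed ω₂ = √(μ/r₂³) = 1.5817×10^-5 rad/s.
Angle swept by the target during transfer: ω₂·t = 1.4272 rad = 81.77°.
Arrival is 180° from departure on the ellipse, so φ = 180° − 81.77° = 98.23°.

φ = 98.23°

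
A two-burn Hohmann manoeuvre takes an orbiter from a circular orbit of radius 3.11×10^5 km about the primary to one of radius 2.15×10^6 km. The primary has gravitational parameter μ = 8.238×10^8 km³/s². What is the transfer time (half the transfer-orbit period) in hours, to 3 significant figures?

Semi-major axis of the transfer orbit: a_t = (3.110×10^5 + 2.150×10^6)/2 = 1.2305×10^6 km.
Transfer time t = π√(a_t³/μ) = π√((1.2305×10^6)³ / 8.238×10^8) = 1.494×10^5 s.
Converting: 1.494×10^5 s ÷ 3600 s/hour = 41.5 hours.

t = 41.5 hours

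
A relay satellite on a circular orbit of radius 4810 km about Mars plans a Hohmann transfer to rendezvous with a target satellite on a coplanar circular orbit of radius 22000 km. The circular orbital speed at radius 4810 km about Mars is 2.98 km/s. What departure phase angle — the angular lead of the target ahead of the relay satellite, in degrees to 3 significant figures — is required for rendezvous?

φ = 94.4°

From the circular-orbit relation v² = μ/r at r = 4810 km: μ = v²r = (2.98)² × 4810 = 42714.7 km³/s².
The Hohmann ellipse has a_t = (r₁ + r₂)/2 = 13405 km.
Transfer time t = π√(a_t³/μ) = 23590 s.
The target's mean motion on its circular orbit is ω₂ = √(μ/r₂³) = 6.334×10^-5 rad/s.
Angle swept by the target during transfer: ω₂·t = 1.4942 rad = 85.61°.
The relay satellite traverses 180° on the transfer ellipse, so the target must lead by 180° − 85.61° = 94.4°.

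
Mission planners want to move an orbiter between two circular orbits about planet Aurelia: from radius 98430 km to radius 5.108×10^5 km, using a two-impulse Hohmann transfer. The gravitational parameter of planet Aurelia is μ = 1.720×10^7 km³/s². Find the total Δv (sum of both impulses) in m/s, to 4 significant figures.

Transfer-ellipse semi-major axis a_t = (r₁ + r₂)/2 = (98430 + 5.108×10^5)/2 = 3.04615×10^5 km.
Circular speed at r₁: v₁ = √(μ/r₁) = √(1.720×10^7/98430) = 13.219 km/s.
Transfer-orbit speed at r₁ (v² = μ(2/r − 1/a)): v_p = √[μ(2/r₁ − 1/a_t)] = 17.118 km/s.
First burn Δv₁ = |v_p − v₁| = 3.899 km/s.
Circular speed at r₂: v₂ = √(μ/r₂) = 5.803 km/s.
Transfer-orbit speed at r₂: v_a = √[μ(2/r₂ − 1/a_t)] = 3.299 km/s.
Second burn Δv₂ = |v₂ − v_a| = 2.504 km/s.
Total Δv = Δv₁ + Δv₂ = 6.403 km/s.

Δv = 6403 m/s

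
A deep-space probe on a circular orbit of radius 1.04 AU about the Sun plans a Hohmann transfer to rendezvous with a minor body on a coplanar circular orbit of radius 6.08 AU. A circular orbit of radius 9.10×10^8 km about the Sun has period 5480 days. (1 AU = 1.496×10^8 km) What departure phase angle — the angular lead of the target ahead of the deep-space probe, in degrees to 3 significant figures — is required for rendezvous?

φ = 99.4°

From Kepler's third law T² = 4π²r³/μ at r = 9.10×10^8 km, T = 5480 days = 5480 × 86400 s = 4.73472×10^8 s: μ = 4π²r³/T² = 1.32707×10^11 km³/s².
In km: r₁ = 1.04 × 1.496×10^8 = 1.55584×10^8 km; r₂ = 6.08 × 1.496×10^8 = 9.09568×10^8 km.
The Hohmann ellipse has a_t = (r₁ + r₂)/2 = 5.32576×10^8 km.
The half-period of the transfer ellipse is t = π√(a_t³/μ) = 1.059924×10^8 s.
Target angular speed ω₂ = √(μ/r₂³) = 1.327990×10^-8 rad/s.
Angle swept by the target during transfer: ω₂·t = 1.40757 rad = 80.648°.
Arrival is 180° from departure on the ellipse, so φ = 180° − 80.648° = 99.4°.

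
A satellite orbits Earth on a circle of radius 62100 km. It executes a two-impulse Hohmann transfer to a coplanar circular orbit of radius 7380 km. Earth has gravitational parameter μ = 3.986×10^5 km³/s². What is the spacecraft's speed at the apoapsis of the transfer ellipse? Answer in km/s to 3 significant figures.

v = 1.17 km/s

The Hohmann ellipse has a_t = (r₁ + r₂)/2 = 34740 km.
The apoapsis of the transfer ellipse is at r = 62100 km.
Vis-viva: v = √[μ(2/r − 1/a_t)] = √[3.986×10^5 × (2/62100 − 1/34740)] = 1.168 km/s.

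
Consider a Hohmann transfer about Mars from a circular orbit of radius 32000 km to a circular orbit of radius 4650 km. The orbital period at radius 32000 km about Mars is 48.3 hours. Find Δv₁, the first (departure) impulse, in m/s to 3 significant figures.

Δv₁ = 574 m/s

From Kepler's third law T² = 4π²r³/μ at r = 32000 km, T = 48.3 hours = 48.3 × 3600 s = 1.7388×10^5 s: μ = 4π²r³/T² = 42786.9 km³/s².
Semi-major axis of the transfer orbit: a_t = (32000 + 4650)/2 = 18325 km.
Circular speed at r = 32000 km: v_c = √(μ/r) = 1.1563 km/s.
Transfer-orbit speed at the same r (vis-viva, a = a_t): v_t = √[μ(2/r − 1/a_t)] = 0.58248 km/s.
Δv₁ = |v_t − v_c| = |0.58248 − 1.1563| = 0.5738 km/s.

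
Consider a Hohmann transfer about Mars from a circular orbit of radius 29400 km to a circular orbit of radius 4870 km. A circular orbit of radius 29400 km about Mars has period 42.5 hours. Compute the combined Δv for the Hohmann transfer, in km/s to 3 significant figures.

From Kepler's third law T² = 4π²r³/μ at r = 29400 km, T = 42.5 hours = 42.5 × 3600 s = 1.530×10^5 s: μ = 4π²r³/T² = 42856.7 km³/s².
The Hohmann ellipse has a_t = (r₁ + r₂)/2 = 17135 km.
At r₁ the circular-orbit speed is v₁ = √(μ/r₁) = 1.2074 km/s.
Transfer-orbit speed at r₁ (vis-viva): v_a = √[μ(2/r₁ − 1/a_t)] = 0.64366 km/s.
First burn Δv₁ = |v_a − v₁| = 0.5637 km/s.
Circular speed at r₂: v₂ = √(μ/r₂) = 2.9665 km/s.
Transfer-orbit speed at r₂: v_p = √[μ(2/r₂ − 1/a_t)] = 3.8858 km/s.
Second burn Δv₂ = |v₂ − v_p| = 0.9193 km/s.
Total Δv = Δv₁ + Δv₂ = 1.483 km/s.

Δv = 1.48 km/s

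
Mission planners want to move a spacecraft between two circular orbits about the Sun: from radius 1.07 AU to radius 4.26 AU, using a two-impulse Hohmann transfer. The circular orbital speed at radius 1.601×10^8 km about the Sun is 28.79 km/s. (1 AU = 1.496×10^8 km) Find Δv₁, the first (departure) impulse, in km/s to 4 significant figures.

From the circular-orbit relation v² = μ/r at r = 1.601×10^8 km: μ = v²r = (28.79)² × 1.601×10^8 = 1.32701×10^11 km³/s².
In km: r₁ = 1.07 × 1.496×10^8 = 1.60072×10^8 km; r₂ = 4.26 × 1.496×10^8 = 6.37296×10^8 km.
The Hohmann ellipse has a_t = (r₁ + r₂)/2 = 3.98684×10^8 km.
Circular speed at r = 1.60072×10^8 km: v_c = √(μ/r) = 28.79 km/s.
Vis-viva on the transfer ellipse at r = 1.60072×10^8 km gives v_t = √[μ(2/r − 1/a_t)] = 36.40 km/s.
Δv₁ = |v_t − v_c| = |36.40 − 28.79| = 7.610 km/s.

Δv₁ = 7.610 km/s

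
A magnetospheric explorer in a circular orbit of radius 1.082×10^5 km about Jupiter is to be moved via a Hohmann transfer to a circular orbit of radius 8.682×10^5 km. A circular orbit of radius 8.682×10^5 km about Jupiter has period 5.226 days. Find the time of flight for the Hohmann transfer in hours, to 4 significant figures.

From Kepler's third law T² = 4π²r³/μ at r = 8.682×10^5 km, T = 5.226 days = 5.226 × 86400 s = 4.515264×10^5 s: μ = 4π²r³/T² = 1.26722×10^8 km³/s².
The Hohmann ellipse has a_t = (r₁ + r₂)/2 = 4.882×10^5 km.
Transfer time t = π√(a_t³/μ) = π√((4.882×10^5)³ / 1.26722×10^8) = 95200 s.
Converting: 95200 s ÷ 3600 s/hour = 26.44 hours.

t = 26.44 hours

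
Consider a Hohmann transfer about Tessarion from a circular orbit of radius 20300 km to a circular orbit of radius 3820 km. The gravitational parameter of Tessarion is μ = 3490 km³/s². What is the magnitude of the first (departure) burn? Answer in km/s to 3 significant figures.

Δv₁ = 0.181 km/s

Semi-major axis of the transfer orbit: a_t = (20300 + 3820)/2 = 12060 km.
On the circular orbit at r = 20300 km, v_c = √(μ/r) = 0.41463 km/s.
Vis-viva on the transfer ellipse at r = 20300 km gives v_t = √[μ(2/r − 1/a_t)] = 0.23336 km/s.
Δv₁ = |v_t − v_c| = |0.23336 − 0.41463| = 0.1813 km/s.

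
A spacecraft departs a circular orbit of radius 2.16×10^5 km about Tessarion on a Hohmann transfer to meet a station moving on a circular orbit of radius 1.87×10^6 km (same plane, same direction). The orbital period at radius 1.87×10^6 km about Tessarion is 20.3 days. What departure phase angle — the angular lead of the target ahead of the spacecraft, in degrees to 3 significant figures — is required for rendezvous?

φ = 105°

From Kepler's third law T² = 4π²r³/μ at r = 1.87×10^6 km, T = 20.3 days = 20.3 × 86400 s = 1.75392×10^6 s: μ = 4π²r³/T² = 8.39199×10^7 km³/s².
Transfer-ellipse semi-major axis a_t = (r₁ + r₂)/2 = (2.160×10^5 + 1.870×10^6)/2 = 1.043×10^6 km.
Transfer time t = π√(a_t³/μ) = 3.65295×10^5 s.
Target angular speed ω₂ = √(μ/r₂³) = 3.58237×10^-6 rad/s.
Angle swept by the target during transfer: ω₂·t = 1.3086 rad = 74.98°.
The spacecraft traverses 180° on the transfer ellipse, so the target must lead by 180° − 74.98° = 105°.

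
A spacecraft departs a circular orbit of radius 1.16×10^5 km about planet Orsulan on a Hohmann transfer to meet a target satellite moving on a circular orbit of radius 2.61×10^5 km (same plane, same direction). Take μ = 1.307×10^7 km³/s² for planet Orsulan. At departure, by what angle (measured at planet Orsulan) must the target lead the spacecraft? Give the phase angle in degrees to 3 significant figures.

The Hohmann ellipse has a_t = (r₁ + r₂)/2 = 1.885×10^5 km.
Transfer time t = π√(a_t³/μ) = 71120 s.
Target angular speed ω₂ = √(μ/r₂³) = 2.711×10^-5 rad/s.
Angle swept by the target during transfer: ω₂·t = 1.928 rad = 110.5°.
The spacecraft traverses 180° on the transfer ellipse, so the target must lead by 180° − 110.5° = 69.5°.

φ = 69.5°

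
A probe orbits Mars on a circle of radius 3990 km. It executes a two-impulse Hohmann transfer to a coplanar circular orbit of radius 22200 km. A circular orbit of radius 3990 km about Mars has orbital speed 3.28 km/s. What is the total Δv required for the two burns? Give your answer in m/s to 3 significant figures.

Δv = 1610 m/s

From the circular-orbit relation v² = μ/r at r = 3990 km: μ = v²r = (3.28)² × 3990 = 42926.0 km³/s².
Transfer-ellipse semi-major axis a_t = (r₁ + r₂)/2 = (3990 + 22200)/2 = 13095 km.
At r₁ the circular-orbit speed is v₁ = √(μ/r₁) = 3.2800 km/s.
On the transfer ellipse at r₁, vis-viva equation gives v_p = √[μ(2/r₁ − 1/a_t)] = 4.2707 km/s.
First burn Δv₁ = |v_p − v₁| = 0.9907 km/s.
At r₂, v₂ = √(μ/r₂) = 1.39054 km/s.
Transfer-orbit speed at r₂: v_a = √[μ(2/r₂ − 1/a_t)] = 0.767569 km/s.
Second burn Δv₂ = |v₂ − v_a| = 0.6230 km/s.
Total Δv = Δv₁ + Δv₂ = 1.614 km/s.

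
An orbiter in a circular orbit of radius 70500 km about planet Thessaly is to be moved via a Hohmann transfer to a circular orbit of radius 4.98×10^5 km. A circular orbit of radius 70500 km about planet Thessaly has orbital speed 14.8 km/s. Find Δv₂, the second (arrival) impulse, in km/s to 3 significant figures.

Δv₂ = 2.80 km/s

From the circular-orbit relation v² = μ/r at r = 70500 km: μ = v²r = (14.8)² × 70500 = 1.54423×10^7 km³/s².
Semi-major axis of the transfer orbit: a_t = (70500 + 4.980×10^5)/2 = 2.8425×10^5 km.
On the circular orbit at r = 4.980×10^5 km, v_c = √(μ/r) = 5.5685 km/s.
Transfer-orbit speed at the same r (vis-viva, a = a_t): v_t = √[μ(2/r − 1/a_t)] = 2.7732 km/s.
Δv₂ = |v_t − v_c| = |2.7732 − 5.5685| = 2.795 km/s.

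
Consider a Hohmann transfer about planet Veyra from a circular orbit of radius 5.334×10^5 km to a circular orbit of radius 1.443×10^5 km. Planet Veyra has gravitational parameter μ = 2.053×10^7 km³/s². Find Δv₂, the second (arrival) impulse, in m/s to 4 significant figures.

Δv₂ = 3037 m/s

Semi-major axis of the transfer orbit: a_t = (5.334×10^5 + 1.443×10^5)/2 = 3.3885×10^5 km.
Circular speed at r = 1.443×10^5 km: v_c = √(μ/r) = 11.928 km/s.
Vis-viva on the transfer ellipse at r = 1.443×10^5 km gives v_t = √[μ(2/r − 1/a_t)] = 14.965 km/s.
Δv₂ = |v_t − v_c| = |14.965 − 11.928| = 3.037 km/s.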